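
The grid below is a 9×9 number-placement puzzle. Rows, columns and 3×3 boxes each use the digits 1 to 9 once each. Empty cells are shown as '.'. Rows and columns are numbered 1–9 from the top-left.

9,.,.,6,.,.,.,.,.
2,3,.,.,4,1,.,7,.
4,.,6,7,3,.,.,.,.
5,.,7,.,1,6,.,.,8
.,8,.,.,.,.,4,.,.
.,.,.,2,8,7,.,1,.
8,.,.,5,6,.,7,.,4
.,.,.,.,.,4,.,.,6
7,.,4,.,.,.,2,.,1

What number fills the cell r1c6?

5

r9c5 = 9 (sole candidate).
r5c5 = 5 (sole candidate).
r1c5 = 2 (sole candidate).
r8c5 = 7 (sole candidate).
r1c8 = 4 (hidden single in row 1).
r1c2 = 7 (hidden single in row 1).
r2c7 = 6 (hidden single in row 2).
r5c9 = 7 (hidden single in row 5).
r6c2 = 4 (hidden single in row 6).
r4c4 = 4 (hidden single in row 4).
r6c1 = 6 (hidden single in row 6).
r5c8 = 6 (hidden single in row 5).
r5c3 = 2 (hidden single in row 5).
r4c2 = 9 (sole candidate).
r4c7 = 3 (sole candidate).
r4c8 = 2 (sole candidate).
r6c3 = 3 (sole candidate).
r5c1 = 1 (sole candidate).
r8c1 = 3 (sole candidate).
r1c9 = 3 (hidden single in row 1).
r3c9 = 2 (hidden single in row 3).
r8c2 = 2 (hidden single in row 8).
r7c2 = 1 (sole candidate).
r7c3 = 9 (sole candidate).
r7c8 = 3 (sole candidate).
r8c3 = 5 (sole candidate).
r9c2 = 6 (sole candidate).
r2c3 = 8 (sole candidate).
r2c4 = 9 (sole candidate).
r2c9 = 5 (sole candidate).
r3c2 = 5 (sole candidate).
r3c6 = 8 (sole candidate).
r3c8 = 9 (sole candidate).
r5c4 = 3 (sole candidate).
r5c6 = 9 (sole candidate).
r6c9 = 9 (sole candidate).
r7c6 = 2 (sole candidate).
r8c8 = 8 (sole candidate).
r9c4 = 8 (sole candidate).
r9c6 = 3 (sole candidate).
r9c8 = 5 (sole candidate).
r1c3 = 1 (sole candidate).
r1c6 = 5: row 1 has {1,2,3,4,6,7,9}; col 6 has {1,2,3,4,6,7,8,9}; box has {1,2,3,4,6,7,8,9} → only 5 remains.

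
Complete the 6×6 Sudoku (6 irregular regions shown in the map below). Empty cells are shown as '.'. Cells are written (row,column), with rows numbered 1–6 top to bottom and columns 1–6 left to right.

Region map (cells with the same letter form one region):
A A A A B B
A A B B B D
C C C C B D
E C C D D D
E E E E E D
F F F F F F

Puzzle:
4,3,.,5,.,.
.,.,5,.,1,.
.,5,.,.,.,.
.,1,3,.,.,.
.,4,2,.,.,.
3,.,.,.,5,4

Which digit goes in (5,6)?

5

(1,3) = 1: in row 1, 1 can only go here (every other open cell in that row sees a 1).
(6,3) = 6: row 6 has {3,4,5}; col 3 has {1,2,3,5}; region has {3,4,5} → only 6 remains.
(3,3) = 4: row 3 has {5}; col 3 has {1,2,3,5,6}; region has {1,3,5} → only 4 remains.
(6,2) = 2: row 6 has {3,4,5,6}; col 2 has {1,3,4,5}; region has {3,4,5,6} → only 2 remains.
(6,4) = 1: row 6 has {2,3,4,5,6}; col 4 has {5}; region has {2,3,4,5,6} → only 1 remains.
(2,2) = 6: row 2 has {1,5}; col 2 has {1,2,3,4,5}; region has {1,3,4,5} → only 6 remains.
(2,1) = 2: row 2 has {1,5,6}; col 1 has {3,4}; region has {1,3,4,5,6} → only 2 remains.
(2,6) = 3: row 2 has {1,2,5,6}; col 6 has {4}; region has {} → only 3 remains.
(3,1) = 6: row 3 has {4,5}; col 1 has {2,3,4}; region has {1,3,4,5} → only 6 remains.
(3,4) = 2: row 3 has {4,5,6}; col 4 has {1,5}; region has {1,3,4,5,6} → only 2 remains.
(3,5) = 3: row 3 has {2,4,5,6}; col 5 has {1,5}; region has {1,5} → only 3 remains.
(3,6) = 1: row 3 has {2,3,4,5,6}; col 6 has {3,4}; region has {3} → only 1 remains.
(4,1) = 5: row 4 has {1,3}; col 1 has {2,3,4,6}; region has {2,4} → only 5 remains.
(5,1) = 1: row 5 has {2,4}; col 1 has {2,3,4,5,6}; region has {2,4,5} → only 1 remains.
(5,5) = 6: row 5 has {1,2,4}; col 5 has {1,3,5}; region has {1,2,4,5} → only 6 remains.
(5,6) = 5: row 5 has {1,2,4,6}; col 6 has {1,3,4}; region has {1,3} → only 5 remains.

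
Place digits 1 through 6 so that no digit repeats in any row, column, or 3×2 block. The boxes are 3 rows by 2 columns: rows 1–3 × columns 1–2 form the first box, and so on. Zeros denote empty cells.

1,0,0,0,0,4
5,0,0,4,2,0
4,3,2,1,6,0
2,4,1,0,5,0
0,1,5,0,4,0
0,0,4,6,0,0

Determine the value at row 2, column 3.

3

row 1, column 5 = 3 (sole candidate).
row 2, column 2 = 6 (sole candidate).
row 2, column 3 = 3: row 2 has {2,4,5,6}; col 3 has {1,2,4,5}; box has {1,2,4} → only 3 remains.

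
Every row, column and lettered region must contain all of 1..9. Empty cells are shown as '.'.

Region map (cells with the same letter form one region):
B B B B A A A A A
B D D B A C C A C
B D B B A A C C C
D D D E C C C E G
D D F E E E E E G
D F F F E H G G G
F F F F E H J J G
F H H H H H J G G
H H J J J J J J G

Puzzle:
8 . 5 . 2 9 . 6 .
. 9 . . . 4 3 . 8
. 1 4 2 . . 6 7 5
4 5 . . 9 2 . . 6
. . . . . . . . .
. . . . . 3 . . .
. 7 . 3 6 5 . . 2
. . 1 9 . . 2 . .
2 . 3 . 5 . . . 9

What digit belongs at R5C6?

R1C2 = 3: row 1 has {2,5,6,8,9}; col 2 has {1,5,7,9}; region has {2,4,5,8} → only 3 remains.
R3C1 = 9: row 3 has {1,2,4,5,6,7}; col 1 has {2,4,8}; region has {2,3,4,5,8} → only 9 remains.
R3C6 = 8: row 3 has {1,2,4,5,6,7,9}; col 6 has {2,3,4,5,9}; region has {2,6,9} → only 8 remains.
R4C7 = 1: row 4 has {2,4,5,6,9}; col 7 has {2,3,6}; region has {2,3,4,5,6,7,8,9} → only 1 remains.
R7C1 = 1: row 7 has {2,3,5,6,7}; col 1 has {2,4,8,9}; region has {3,7} → only 1 remains.
R3C5 = 3: row 3 has {1,2,4,5,6,7,8,9}; col 5 has {2,5,6,9}; region has {2,6,8,9} → only 3 remains.
R2C3 = 2: in row 2, 2 can only go here (every other open cell in that row sees a 2).
R2C8 = 5: in row 2, 5 can only go here (every other open cell in that row sees a 5).
R4C8 = 3: in row 4, 3 can only go here (every other open cell in that row sees a 3).
R5C8 = 2: in row 5, 2 can only go here (every other open cell in that row sees a 2).
R6C2 = 2: in row 6, 2 can only go here (every other open cell in that row sees a 2).
R6C3 = 9: in row 6, 9 can only go here (every other open cell in that row sees a 9).
R7C3 = 8: row 7 has {1,2,3,5,6,7}; col 3 has {1,2,3,4,5,9}; region has {1,2,3,7,9} → only 8 remains.
R4C3 = 7: row 4 has {1,2,3,4,5,6,9}; col 3 has {1,2,3,4,5,8,9}; region has {1,2,4,5,9} → only 7 remains.
R4C4 = 8: row 4 has {1,2,3,4,5,6,7,9}; col 4 has {2,3,9}; region has {2,3,6} → only 8 remains.
R5C3 = 6: row 5 has {2}; col 3 has {1,2,3,4,5,7,8,9}; region has {1,2,3,7,8,9} → only 6 remains.
R6C1 = 6: row 6 has {2,3,9}; col 1 has {1,2,4,8,9}; region has {1,2,4,5,7,9} → only 6 remains.
R8C1 = 5: row 8 has {1,2,9}; col 1 has {1,2,4,6,8,9}; region has {1,2,3,6,7,8,9} → only 5 remains.
R2C1 = 7: row 2 has {2,3,4,5,8,9}; col 1 has {1,2,4,5,6,8,9}; region has {2,3,4,5,8,9} → only 7 remains.
R2C5 = 1: row 2 has {2,3,4,5,7,8,9}; col 5 has {2,3,5,6,9}; region has {2,3,5,6,8,9} → only 1 remains.
R5C1 = 3: row 5 has {2,6}; col 1 has {1,2,4,5,6,7,8,9}; region has {1,2,4,5,6,7,9} → only 3 remains.
R5C2 = 8: row 5 has {2,3,6}; col 2 has {1,2,3,5,7,9}; region has {1,2,3,4,5,6,7,9} → only 8 remains.
R6C4 = 4: row 6 has {2,3,6,9}; col 4 has {2,3,8,9}; region has {1,2,3,5,6,7,8,9} → only 4 remains.
R6C5 = 7: row 6 has {2,3,4,6,9}; col 5 has {1,2,3,5,6,9}; region has {2,3,6,8} → only 7 remains.
R6C9 = 1: row 6 has {2,3,4,6,7,9}; col 9 has {2,5,6,8,9}; region has {2,6,9} → only 1 remains.
R1C4 = 1: row 1 has {2,3,5,6,8,9}; col 4 has {2,3,4,8,9}; region has {2,3,4,5,7,8,9} → only 1 remains.
R2C4 = 6: row 2 has {1,2,3,4,5,7,8,9}; col 4 has {1,2,3,4,8,9}; region has {1,2,3,4,5,7,8,9} → only 6 remains.
R5C4 = 5: row 5 has {2,3,6,8}; col 4 has {1,2,3,4,6,8,9}; region has {2,3,6,7,8} → only 5 remains.
R5C5 = 4: row 5 has {2,3,5,6,8}; col 5 has {1,2,3,5,6,7,9}; region has {2,3,5,6,7,8} → only 4 remains.
R5C6 = 1: row 5 has {2,3,4,5,6,8}; col 6 has {2,3,4,5,8,9}; region has {2,3,4,5,6,7,8} → only 1 remains.

1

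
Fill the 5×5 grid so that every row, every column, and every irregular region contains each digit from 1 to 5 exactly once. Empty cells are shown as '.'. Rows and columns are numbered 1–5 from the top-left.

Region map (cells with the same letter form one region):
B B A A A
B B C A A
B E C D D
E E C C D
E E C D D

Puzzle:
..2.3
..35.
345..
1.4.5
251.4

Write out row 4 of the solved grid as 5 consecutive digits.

13425

row 1, column 2 = 1: row 1 has {2,3}; col 2 has {4,5}; region has {3} → only 1 remains.
row 1, column 4 = 4: row 1 has {1,2,3}; col 4 has {5}; region has {2,3,5} → only 4 remains.
row 2, column 1 = 4: row 2 has {3,5}; col 1 has {1,2,3}; region has {1,3} → only 4 remains.
row 2, column 2 = 2: row 2 has {3,4,5}; col 2 has {1,4,5}; region has {1,3,4} → only 2 remains.
row 2, column 5 = 1: row 2 has {2,3,4,5}; col 5 has {3,4,5}; region has {2,3,4,5} → only 1 remains.
row 3, column 5 = 2: row 3 has {3,4,5}; col 5 has {1,3,4,5}; region has {4,5} → only 2 remains.
row 4, column 2 = 3: row 4 has {1,4,5}; col 2 has {1,2,4,5}; region has {1,2,4,5} → only 3 remains.
row 4, column 4 = 2: row 4 has {1,3,4,5}; col 4 has {4,5}; region has {1,3,4,5} → only 2 remains.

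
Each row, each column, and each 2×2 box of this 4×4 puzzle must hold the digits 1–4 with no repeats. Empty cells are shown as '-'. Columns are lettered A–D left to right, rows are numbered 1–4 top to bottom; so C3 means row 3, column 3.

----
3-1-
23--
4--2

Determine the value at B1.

A1 = 1 (sole candidate).
D2 = 4 (sole candidate).
C3 = 4 (sole candidate).
D3 = 1 (sole candidate).
B4 = 1 (sole candidate).
C4 = 3 (sole candidate).
C1 = 2 (sole candidate).
D1 = 3 (sole candidate).
B2 = 2 (sole candidate).
B1 = 4: row 1 has {1,2,3}; col 2 has {1,2,3}; box has {1,2,3} → only 4 remains.

4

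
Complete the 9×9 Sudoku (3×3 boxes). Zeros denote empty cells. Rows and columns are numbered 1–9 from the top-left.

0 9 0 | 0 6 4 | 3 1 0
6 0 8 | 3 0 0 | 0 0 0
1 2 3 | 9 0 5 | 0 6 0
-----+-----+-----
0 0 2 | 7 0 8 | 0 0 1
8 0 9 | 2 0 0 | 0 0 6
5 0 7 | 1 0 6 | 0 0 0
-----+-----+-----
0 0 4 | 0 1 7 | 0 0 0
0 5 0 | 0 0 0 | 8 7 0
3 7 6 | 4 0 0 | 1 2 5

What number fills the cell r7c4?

r1c1 = 7 (sole candidate).
r1c3 = 5 (sole candidate).
r1c4 = 8 (sole candidate).
r1c9 = 2 (sole candidate).
r2c2 = 4 (sole candidate).
r3c5 = 7 (sole candidate).
r3c7 = 4 (sole candidate).
r3c9 = 8 (sole candidate).
r4c1 = 4 (sole candidate).
r5c6 = 3 (sole candidate).
r6c2 = 3 (sole candidate).
r7c2 = 8 (sole candidate).
r8c3 = 1 (sole candidate).
r8c4 = 6 (sole candidate).
r9c6 = 9 (sole candidate).
r2c5 = 2 (sole candidate).
r2c6 = 1 (sole candidate).
r4c2 = 6 (sole candidate).
r5c2 = 1 (sole candidate).
r7c4 = 5: row 7 has {1,4,7,8}; col 4 has {1,2,3,4,6,7,8,9}; box has {1,4,6,7,9} → only 5 remains.

5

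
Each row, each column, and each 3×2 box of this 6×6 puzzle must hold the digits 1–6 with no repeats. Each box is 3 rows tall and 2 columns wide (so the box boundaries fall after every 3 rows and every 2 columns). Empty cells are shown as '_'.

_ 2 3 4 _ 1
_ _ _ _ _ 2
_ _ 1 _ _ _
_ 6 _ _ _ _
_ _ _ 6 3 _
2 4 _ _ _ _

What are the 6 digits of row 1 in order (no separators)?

623451

row 2, column 4 = 5 (sole candidate).
row 3, column 4 = 2 (sole candidate).
row 6, column 3 = 5 (sole candidate).
row 6, column 6 = 6 (sole candidate).
row 2, column 3 = 6 (sole candidate).
row 2, column 5 = 4 (sole candidate).
row 6, column 5 = 1 (sole candidate).
row 6, column 4 = 3 (sole candidate).
row 4, column 4 = 1 (sole candidate).
row 3, column 1 = 4 (hidden single in row 3).
row 3, column 5 = 6 (hidden single in row 3).
row 1, column 5 = 5: row 1 has {1,2,3,4}; col 5 has {1,3,4,6}; box has {1,2,4,6} → only 5 remains.
row 3, column 6 = 3 (sole candidate).
row 4, column 5 = 2 (sole candidate).
row 1, column 1 = 6: row 1 has {1,2,3,4,5}; col 1 has {2,4}; box has {2,4} → only 6 remains.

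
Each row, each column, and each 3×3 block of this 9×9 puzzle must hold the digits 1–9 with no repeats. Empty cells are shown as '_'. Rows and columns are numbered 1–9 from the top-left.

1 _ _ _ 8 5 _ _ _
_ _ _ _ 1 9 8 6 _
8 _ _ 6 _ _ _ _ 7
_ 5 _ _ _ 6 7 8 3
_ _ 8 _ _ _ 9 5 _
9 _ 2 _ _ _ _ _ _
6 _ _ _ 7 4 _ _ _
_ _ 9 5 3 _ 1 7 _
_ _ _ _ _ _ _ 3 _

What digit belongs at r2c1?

r4c1 = 4: row 4 has {3,5,6,7,8}; col 1 has {1,6,8,9}; box has {2,5,8,9} → only 4 remains.
r4c3 = 1: row 4 has {3,4,5,6,7,8}; col 3 has {2,8,9}; box has {2,4,5,8,9} → only 1 remains.
r8c1 = 2: row 8 has {1,3,5,7,9}; col 1 has {1,4,6,8,9}; box has {6,9} → only 2 remains.
r8c6 = 8: row 8 has {1,2,3,5,7,9}; col 6 has {4,5,6,9}; box has {3,4,5,7} → only 8 remains.
r8c2 = 4: row 8 has {1,2,3,5,7,8,9}; col 2 has {5}; box has {2,6,9} → only 4 remains.
r8c9 = 6: row 8 has {1,2,3,4,5,7,8,9}; col 9 has {3,7}; box has {1,3,7} → only 6 remains.
r3c8 = 1: in row 3, 1 can only go here (every other open cell in that row sees a 1).
r6c8 = 4: row 6 has {2,9}; col 8 has {1,3,5,6,7,8}; box has {3,5,7,8,9} → only 4 remains.
r6c9 = 1: row 6 has {2,4,9}; col 9 has {3,6,7}; box has {3,4,5,7,8,9} → only 1 remains.
r5c9 = 2: row 5 has {5,8,9}; col 9 has {1,3,6,7}; box has {1,3,4,5,7,8,9} → only 2 remains.
r6c5 = 5: row 6 has {1,2,4,9}; col 5 has {1,3,7,8}; box has {6} → only 5 remains.
r6c7 = 6: row 6 has {1,2,4,5,9}; col 7 has {1,7,8,9}; box has {1,2,3,4,5,7,8,9} → only 6 remains.
r5c5 = 4: row 5 has {2,5,8,9}; col 5 has {1,3,5,7,8}; box has {5,6} → only 4 remains.
r3c5 = 2: row 3 has {1,6,7,8}; col 5 has {1,3,4,5,7,8}; box has {1,5,6,8,9} → only 2 remains.
r3c6 = 3: row 3 has {1,2,6,7,8}; col 6 has {4,5,6,8,9}; box has {1,2,5,6,8,9} → only 3 remains.
r4c5 = 9: row 4 has {1,3,4,5,6,7,8}; col 5 has {1,2,3,4,5,7,8}; box has {4,5,6} → only 9 remains.
r6c6 = 7: row 6 has {1,2,4,5,6,9}; col 6 has {3,4,5,6,8,9}; box has {4,5,6,9} → only 7 remains.
r9c5 = 6: row 9 has {3}; col 5 has {1,2,3,4,5,7,8,9}; box has {3,4,5,7,8} → only 6 remains.
r3c2 = 9: row 3 has {1,2,3,6,7,8}; col 2 has {4,5}; box has {1,8} → only 9 remains.
r4c4 = 2: row 4 has {1,3,4,5,6,7,8,9}; col 4 has {5,6}; box has {4,5,6,7,9} → only 2 remains.
r5c6 = 1: row 5 has {2,4,5,8,9}; col 6 has {3,4,5,6,7,8,9}; box has {2,4,5,6,7,9} → only 1 remains.
r6c2 = 3: row 6 has {1,2,4,5,6,7,9}; col 2 has {4,5,9}; box has {1,2,4,5,8,9} → only 3 remains.
r6c4 = 8: row 6 has {1,2,3,4,5,6,7,9}; col 4 has {2,5,6}; box has {1,2,4,5,6,7,9} → only 8 remains.
r9c6 = 2: row 9 has {3,6}; col 6 has {1,3,4,5,6,7,8,9}; box has {3,4,5,6,7,8} → only 2 remains.
r5c1 = 7: row 5 has {1,2,4,5,8,9}; col 1 has {1,2,4,6,8,9}; box has {1,2,3,4,5,8,9} → only 7 remains.
r5c2 = 6: row 5 has {1,2,4,5,7,8,9}; col 2 has {3,4,5,9}; box has {1,2,3,4,5,7,8,9} → only 6 remains.
r5c4 = 3: row 5 has {1,2,4,5,6,7,8,9}; col 4 has {2,5,6,8}; box has {1,2,4,5,6,7,8,9} → only 3 remains.
r9c1 = 5: row 9 has {2,3,6}; col 1 has {1,2,4,6,7,8,9}; box has {2,4,6,9} → only 5 remains.
r9c3 = 7: row 9 has {2,3,5,6}; col 3 has {1,2,8,9}; box has {2,4,5,6,9} → only 7 remains.
r9c7 = 4: row 9 has {2,3,5,6,7}; col 7 has {1,6,7,8,9}; box has {1,3,6,7} → only 4 remains.
r2c1 = 3: row 2 has {1,6,8,9}; col 1 has {1,2,4,5,6,7,8,9}; box has {1,8,9} → only 3 remains.

3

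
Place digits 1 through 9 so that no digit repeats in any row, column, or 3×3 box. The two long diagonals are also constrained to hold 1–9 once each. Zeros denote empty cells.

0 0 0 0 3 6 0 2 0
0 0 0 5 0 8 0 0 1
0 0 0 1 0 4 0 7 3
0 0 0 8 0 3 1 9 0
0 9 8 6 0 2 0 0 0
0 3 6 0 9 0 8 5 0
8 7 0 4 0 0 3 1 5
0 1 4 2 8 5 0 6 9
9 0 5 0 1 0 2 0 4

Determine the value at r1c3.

1

r1c9 = 8 (sole candidate).
r2c2 = 2 (sole candidate).
r2c5 = 7 (sole candidate).
r2c8 = 4 (sole candidate).
r3c3 = 9 (sole candidate).
r3c5 = 2 (sole candidate).
r5c5 = 5 (sole candidate).
r5c8 = 3 (sole candidate).
r5c9 = 7 (sole candidate).
r6c4 = 7 (sole candidate).
r6c6 = 1 (sole candidate).
r6c9 = 2 (sole candidate).
r7c3 = 2 (sole candidate).
r7c5 = 6 (sole candidate).
r7c6 = 9 (sole candidate).
r8c1 = 3 (sole candidate).
r8c7 = 7 (sole candidate).
r9c2 = 6 (sole candidate).
r9c4 = 3 (sole candidate).
r9c6 = 7 (sole candidate).
r9c8 = 8 (sole candidate).
r1c1 = 7 (sole candidate).
r1c3 = 1: row 1 has {2,3,6,7,8}; col 3 has {2,4,5,6,8,9}; box has {2,7,9} → only 1 remains.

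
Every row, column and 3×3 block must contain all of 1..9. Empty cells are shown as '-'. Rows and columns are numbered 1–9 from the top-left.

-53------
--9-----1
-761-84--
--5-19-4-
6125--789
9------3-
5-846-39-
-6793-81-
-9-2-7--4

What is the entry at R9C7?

5

R3C1 = 2 (sole candidate).
R3C8 = 5 (sole candidate).
R3C9 = 3 (sole candidate).
R5C5 = 4 (sole candidate).
R5C6 = 3 (sole candidate).
R6C3 = 4 (sole candidate).
R7C2 = 2 (sole candidate).
R7C6 = 1 (sole candidate).
R7C9 = 7 (sole candidate).
R8C1 = 4 (sole candidate).
R8C6 = 5 (sole candidate).
R8C9 = 2 (sole candidate).
R9C3 = 1 (sole candidate).
R9C5 = 8 (sole candidate).
R9C8 = 6 (sole candidate).
R2C1 = 8 (sole candidate).
R2C2 = 4 (sole candidate).
R3C5 = 9 (sole candidate).
R4C9 = 6 (sole candidate).
R6C2 = 8 (sole candidate).
R6C9 = 5 (sole candidate).
R9C1 = 3 (sole candidate).
R9C7 = 5: row 9 has {1,2,3,4,6,7,8,9}; col 7 has {3,4,7,8}; box has {1,2,3,4,6,7,8,9} → only 5 remains.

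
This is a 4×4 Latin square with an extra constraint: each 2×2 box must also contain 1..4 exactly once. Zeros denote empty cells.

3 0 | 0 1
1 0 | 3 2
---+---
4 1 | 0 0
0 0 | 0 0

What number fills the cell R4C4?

4

R1C3 = 4 (sole candidate).
R2C2 = 4 (sole candidate).
R3C3 = 2 (sole candidate).
R3C4 = 3 (sole candidate).
R4C1 = 2 (sole candidate).
R4C2 = 3 (sole candidate).
R4C3 = 1 (sole candidate).
R4C4 = 4: row 4 has {1,2,3}; col 4 has {1,2,3}; box has {1,2,3} → only 4 remains.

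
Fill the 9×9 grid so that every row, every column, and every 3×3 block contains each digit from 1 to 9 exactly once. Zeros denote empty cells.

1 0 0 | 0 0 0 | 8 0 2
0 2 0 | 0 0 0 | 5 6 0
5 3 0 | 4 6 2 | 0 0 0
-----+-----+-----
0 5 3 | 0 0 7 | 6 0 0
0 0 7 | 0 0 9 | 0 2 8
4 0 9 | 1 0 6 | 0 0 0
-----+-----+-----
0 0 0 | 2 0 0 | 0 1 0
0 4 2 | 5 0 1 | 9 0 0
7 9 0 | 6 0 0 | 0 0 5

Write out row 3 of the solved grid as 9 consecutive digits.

R3C3 = 8: row 3 has {2,3,4,5,6}; col 3 has {2,3,7,9}; box has {1,2,3,5} → only 8 remains.
R4C4 = 8: row 4 has {3,5,6,7}; col 4 has {1,2,4,5,6}; box has {1,6,7,9} → only 8 remains.
R5C1 = 6: row 5 has {2,7,8,9}; col 1 has {1,4,5,7}; box has {3,4,5,7,9} → only 6 remains.
R5C2 = 1: row 5 has {2,6,7,8,9}; col 2 has {2,3,4,5,9}; box has {3,4,5,6,7,9} → only 1 remains.
R5C4 = 3: row 5 has {1,2,6,7,8,9}; col 4 has {1,2,4,5,6,8}; box has {1,6,7,8,9} → only 3 remains.
R5C7 = 4: row 5 has {1,2,3,6,7,8,9}; col 7 has {5,6,8,9}; box has {2,6,8} → only 4 remains.
R6C2 = 8: row 6 has {1,4,6,9}; col 2 has {1,2,3,4,5,9}; box has {1,3,4,5,6,7,9} → only 8 remains.
R7C2 = 6: row 7 has {1,2}; col 2 has {1,2,3,4,5,8,9}; box has {2,4,7,9} → only 6 remains.
R7C3 = 5: row 7 has {1,2,6}; col 3 has {2,3,7,8,9}; box has {2,4,6,7,9} → only 5 remains.
R9C3 = 1: row 9 has {5,6,7,9}; col 3 has {2,3,5,7,8,9}; box has {2,4,5,6,7,9} → only 1 remains.
R1C2 = 7: row 1 has {1,2,8}; col 2 has {1,2,3,4,5,6,8,9}; box has {1,2,3,5,8} → only 7 remains.
R1C4 = 9: row 1 has {1,2,7,8}; col 4 has {1,2,3,4,5,6,8}; box has {2,4,6} → only 9 remains.
R2C1 = 9: row 2 has {2,5,6}; col 1 has {1,4,5,6,7}; box has {1,2,3,5,7,8} → only 9 remains.
R2C3 = 4: row 2 has {2,5,6,9}; col 3 has {1,2,3,5,7,8,9}; box has {1,2,3,5,7,8,9} → only 4 remains.
R2C4 = 7: row 2 has {2,4,5,6,9}; col 4 has {1,2,3,4,5,6,8,9}; box has {2,4,6,9} → only 7 remains.
R4C1 = 2: row 4 has {3,5,6,7,8}; col 1 has {1,4,5,6,7,9}; box has {1,3,4,5,6,7,8,9} → only 2 remains.
R4C5 = 4: row 4 has {2,3,5,6,7,8}; col 5 has {6}; box has {1,3,6,7,8,9} → only 4 remains.
R4C8 = 9: row 4 has {2,3,4,5,6,7,8}; col 8 has {1,2,6}; box has {2,4,6,8} → only 9 remains.
R4C9 = 1: row 4 has {2,3,4,5,6,7,8,9}; col 9 has {2,5,8}; box has {2,4,6,8,9} → only 1 remains.
R5C5 = 5: row 5 has {1,2,3,4,6,7,8,9}; col 5 has {4,6}; box has {1,3,4,6,7,8,9} → only 5 remains.
R6C5 = 2: row 6 has {1,4,6,8,9}; col 5 has {4,5,6}; box has {1,3,4,5,6,7,8,9} → only 2 remains.
R1C3 = 6: row 1 has {1,2,7,8,9}; col 3 has {1,2,3,4,5,7,8,9}; box has {1,2,3,4,5,7,8,9} → only 6 remains.
R1C5 = 3: row 1 has {1,2,6,7,8,9}; col 5 has {2,4,5,6}; box has {2,4,6,7,9} → only 3 remains.
R1C6 = 5: row 1 has {1,2,3,6,7,8,9}; col 6 has {1,2,6,7,9}; box has {2,3,4,6,7,9} → only 5 remains.
R1C8 = 4: row 1 has {1,2,3,5,6,7,8,9}; col 8 has {1,2,6,9}; box has {2,5,6,8} → only 4 remains.
R2C6 = 8: row 2 has {2,4,5,6,7,9}; col 6 has {1,2,5,6,7,9}; box has {2,3,4,5,6,7,9} → only 8 remains.
R2C9 = 3: row 2 has {2,4,5,6,7,8,9}; col 9 has {1,2,5,8}; box has {2,4,5,6,8} → only 3 remains.
R3C8 = 7: row 3 has {2,3,4,5,6,8}; col 8 has {1,2,4,6,9}; box has {2,3,4,5,6,8} → only 7 remains.
R3C9 = 9: row 3 has {2,3,4,5,6,7,8}; col 9 has {1,2,3,5,8}; box has {2,3,4,5,6,7,8} → only 9 remains.
R6C9 = 7: row 6 has {1,2,4,6,8,9}; col 9 has {1,2,3,5,8,9}; box has {1,2,4,6,8,9} → only 7 remains.
R7C9 = 4: row 7 has {1,2,5,6}; col 9 has {1,2,3,5,7,8,9}; box has {1,5,9} → only 4 remains.
R8C9 = 6: row 8 has {1,2,4,5,9}; col 9 has {1,2,3,4,5,7,8,9}; box has {1,4,5,9} → only 6 remains.
R9C5 = 8: row 9 has {1,5,6,7,9}; col 5 has {2,3,4,5,6}; box has {1,2,5,6} → only 8 remains.
R9C8 = 3: row 9 has {1,5,6,7,8,9}; col 8 has {1,2,4,6,7,9}; box has {1,4,5,6,9} → only 3 remains.
R2C5 = 1: row 2 has {2,3,4,5,6,7,8,9}; col 5 has {2,3,4,5,6,8}; box has {2,3,4,5,6,7,8,9} → only 1 remains.
R3C7 = 1: row 3 has {2,3,4,5,6,7,8,9}; col 7 has {4,5,6,8,9}; box has {2,3,4,5,6,7,8,9} → only 1 remains.

538462179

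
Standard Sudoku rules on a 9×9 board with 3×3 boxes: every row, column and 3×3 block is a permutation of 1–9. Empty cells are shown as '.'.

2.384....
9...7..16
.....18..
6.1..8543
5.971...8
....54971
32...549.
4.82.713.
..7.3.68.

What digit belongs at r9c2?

r1c7 = 7 (sole candidate).
r1c8 = 5 (sole candidate).
r1c9 = 9 (sole candidate).
r3c1 = 7 (sole candidate).
r3c8 = 2 (sole candidate).
r3c9 = 4 (sole candidate).
r4c2 = 7 (sole candidate).
r4c4 = 9 (sole candidate).
r4c5 = 2 (sole candidate).
r5c7 = 2 (sole candidate).
r5c8 = 6 (sole candidate).
r6c1 = 8 (sole candidate).
r6c2 = 3 (sole candidate).
r6c3 = 2 (sole candidate).
r6c4 = 6 (sole candidate).
r7c3 = 6 (sole candidate).
r7c4 = 1 (sole candidate).
r7c5 = 8 (sole candidate).
r7c9 = 7 (sole candidate).
r8c9 = 5 (sole candidate).
r9c1 = 1 (sole candidate).
r9c4 = 4 (sole candidate).
r9c6 = 9 (sole candidate).
r9c9 = 2 (sole candidate).
r1c6 = 6 (sole candidate).
r2c7 = 3 (sole candidate).
r3c3 = 5 (sole candidate).
r3c4 = 3 (sole candidate).
r3c5 = 9 (sole candidate).
r5c2 = 4 (sole candidate).
r5c6 = 3 (sole candidate).
r8c2 = 9 (sole candidate).
r8c5 = 6 (sole candidate).
r9c2 = 5: row 9 has {1,2,3,4,6,7,8,9}; col 2 has {2,3,4,7,9}; box has {1,2,3,4,6,7,8,9} → only 5 remains.

5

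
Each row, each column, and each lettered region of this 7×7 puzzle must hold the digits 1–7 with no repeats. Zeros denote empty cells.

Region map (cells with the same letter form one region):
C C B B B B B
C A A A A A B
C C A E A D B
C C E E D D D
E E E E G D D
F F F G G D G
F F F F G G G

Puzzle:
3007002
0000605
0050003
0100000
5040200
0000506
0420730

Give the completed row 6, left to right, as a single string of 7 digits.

1734526

row 7, column 7 = 1 (sole candidate).
row 5, column 7 = 7 (sole candidate).
row 6, column 4 = 4: row 6 has {5,6}; col 4 has {7}; region has {1,2,3,5,6,7} → only 4 remains.
row 7, column 1 = 6 (sole candidate).
row 7, column 4 = 5 (sole candidate).
row 4, column 7 = 4 (sole candidate).
row 4, column 5 = 3 (sole candidate).
row 1, column 2 = 5 (hidden single in row 1).
row 4, column 6 = 5 (hidden single in row 4).
row 6, column 6 = 2: in row 6, 2 can only go here (every other open cell in that row sees a 2).
row 6, column 1 = 1: in column 1, 1 can only go here (every other open cell in that column sees a 1).
row 2, column 6 = 7 (hidden single in column 6).
row 2, column 1 = 4 (hidden single in row 2).
row 3, column 5 = 4 (hidden single in row 3).
row 1, column 5 = 1 (sole candidate).
row 1, column 3 = 6 (sole candidate).
row 1, column 6 = 4 (sole candidate).
row 4, column 3 = 7 (sole candidate).
row 6, column 3 = 3: row 6 has {1,2,4,5,6}; col 3 has {2,4,5,6,7}; region has {1,2,4,5,6} → only 3 remains.
row 2, column 3 = 1 (sole candidate).
row 4, column 1 = 2 (sole candidate).
row 4, column 4 = 6 (sole candidate).
row 5, column 2 = 3 (sole candidate).
row 5, column 4 = 1 (sole candidate).
row 5, column 6 = 6 (sole candidate).
row 6, column 2 = 7: row 6 has {1,2,3,4,5,6}; col 2 has {1,3,4,5}; region has {1,2,3,4,5,6} → only 7 remains.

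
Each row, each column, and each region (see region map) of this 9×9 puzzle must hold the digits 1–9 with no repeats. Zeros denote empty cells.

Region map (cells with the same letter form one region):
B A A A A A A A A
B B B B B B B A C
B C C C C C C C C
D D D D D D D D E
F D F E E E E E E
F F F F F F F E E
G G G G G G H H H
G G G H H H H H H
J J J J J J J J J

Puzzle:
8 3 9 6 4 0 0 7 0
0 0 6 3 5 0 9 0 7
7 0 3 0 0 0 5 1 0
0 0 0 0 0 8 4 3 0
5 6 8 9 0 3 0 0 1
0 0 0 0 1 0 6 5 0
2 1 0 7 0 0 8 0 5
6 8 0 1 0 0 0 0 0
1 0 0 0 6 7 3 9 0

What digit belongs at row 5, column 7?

2

row 1, column 9 = 2 (sole candidate).
row 2, column 1 = 4 (sole candidate).
row 2, column 2 = 2 (sole candidate).
row 2, column 6 = 1 (sole candidate).
row 2, column 8 = 8 (sole candidate).
row 4, column 1 = 9 (sole candidate).
row 4, column 9 = 6 (sole candidate).
row 6, column 1 = 3 (sole candidate).
row 7, column 3 = 4 (sole candidate).
row 7, column 6 = 9 (sole candidate).
row 7, column 8 = 6 (sole candidate).
row 8, column 3 = 5 (sole candidate).
row 9, column 3 = 2 (sole candidate).
row 1, column 6 = 5 (sole candidate).
row 1, column 7 = 1 (sole candidate).
row 6, column 3 = 7 (sole candidate).
row 7, column 5 = 3 (sole candidate).
row 4, column 3 = 1 (sole candidate).
row 3, column 6 = 6 (hidden single in row 3).
row 5, column 8 = 4 (hidden single in row 5).
row 6, column 9 = 8 (sole candidate).
row 8, column 8 = 2 (sole candidate).
row 9, column 9 = 4 (sole candidate).
row 3, column 9 = 9 (sole candidate).
row 8, column 6 = 4 (sole candidate).
row 8, column 7 = 7 (sole candidate).
row 8, column 9 = 3 (sole candidate).
row 9, column 2 = 5 (sole candidate).
row 9, column 4 = 8 (sole candidate).
row 3, column 2 = 4 (sole candidate).
row 3, column 4 = 2 (sole candidate).
row 3, column 5 = 8 (sole candidate).
row 4, column 2 = 7 (sole candidate).
row 4, column 4 = 5 (sole candidate).
row 4, column 5 = 2 (sole candidate).
row 5, column 5 = 7 (sole candidate).
row 5, column 7 = 2: row 5 has {1,3,4,5,6,7,8,9}; col 7 has {1,3,4,5,6,7,8,9}; region has {1,3,4,5,6,7,8,9} → only 2 remains.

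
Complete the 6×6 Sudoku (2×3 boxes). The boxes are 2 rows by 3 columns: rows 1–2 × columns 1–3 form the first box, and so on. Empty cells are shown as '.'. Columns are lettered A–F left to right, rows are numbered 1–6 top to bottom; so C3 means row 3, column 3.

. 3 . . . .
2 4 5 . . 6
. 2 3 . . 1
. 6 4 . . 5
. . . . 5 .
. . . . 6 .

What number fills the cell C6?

2

A3 = 5: row 3 has {1,2,3}; col 1 has {2}; box has {2,3,4,6} → only 5 remains.
E3 = 4: row 3 has {1,2,3,5}; col 5 has {5,6}; box has {1,5} → only 4 remains.
A4 = 1: row 4 has {4,5,6}; col 1 has {2,5}; box has {2,3,4,5,6} → only 1 remains.
B5 = 1: row 5 has {5}; col 2 has {2,3,4,6}; box has {} → only 1 remains.
B6 = 5: row 6 has {6}; col 2 has {1,2,3,4,6}; box has {1} → only 5 remains.
C6 = 2: row 6 has {5,6}; col 3 has {3,4,5}; box has {1,5} → only 2 remains.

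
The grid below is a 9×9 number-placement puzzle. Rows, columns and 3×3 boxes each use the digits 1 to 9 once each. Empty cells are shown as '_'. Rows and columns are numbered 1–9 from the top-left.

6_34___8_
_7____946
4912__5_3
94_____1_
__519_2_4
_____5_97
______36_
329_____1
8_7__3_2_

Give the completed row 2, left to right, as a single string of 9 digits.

278351946

row 1, column 2 = 5 (sole candidate).
row 1, column 9 = 2 (sole candidate).
row 2, column 1 = 2: row 2 has {4,6,7,9}; col 1 has {3,4,6,8,9}; box has {1,3,4,5,6,7,9} → only 2 remains.
row 2, column 3 = 8: row 2 has {2,4,6,7,9}; col 3 has {1,3,5,7,9}; box has {1,2,3,4,5,6,7,9} → only 8 remains.
row 2, column 6 = 1: row 2 has {2,4,6,7,8,9}; col 6 has {3,5}; box has {2,4} → only 1 remains.
row 3, column 8 = 7 (sole candidate).
row 5, column 1 = 7 (sole candidate).
row 5, column 8 = 3 (sole candidate).
row 6, column 1 = 1 (sole candidate).
row 7, column 1 = 5 (sole candidate).
row 7, column 2 = 1 (sole candidate).
row 7, column 3 = 4 (sole candidate).
row 8, column 8 = 5 (sole candidate).
row 9, column 2 = 6 (sole candidate).
row 9, column 7 = 4 (sole candidate).
row 9, column 9 = 9 (sole candidate).
row 1, column 5 = 7 (sole candidate).
row 1, column 6 = 9 (sole candidate).
row 1, column 7 = 1 (sole candidate).
row 5, column 2 = 8 (sole candidate).
row 5, column 6 = 6 (sole candidate).
row 6, column 2 = 3 (sole candidate).
row 6, column 4 = 8 (sole candidate).
row 6, column 7 = 6 (sole candidate).
row 7, column 9 = 8 (sole candidate).
row 8, column 7 = 7 (sole candidate).
row 9, column 4 = 5 (sole candidate).
row 9, column 5 = 1 (sole candidate).
row 2, column 4 = 3: row 2 has {1,2,4,6,7,8,9}; col 4 has {1,2,4,5,8}; box has {1,2,4,7,9} → only 3 remains.
row 2, column 5 = 5: row 2 has {1,2,3,4,6,7,8,9}; col 5 has {1,7,9}; box has {1,2,3,4,7,9} → only 5 remains.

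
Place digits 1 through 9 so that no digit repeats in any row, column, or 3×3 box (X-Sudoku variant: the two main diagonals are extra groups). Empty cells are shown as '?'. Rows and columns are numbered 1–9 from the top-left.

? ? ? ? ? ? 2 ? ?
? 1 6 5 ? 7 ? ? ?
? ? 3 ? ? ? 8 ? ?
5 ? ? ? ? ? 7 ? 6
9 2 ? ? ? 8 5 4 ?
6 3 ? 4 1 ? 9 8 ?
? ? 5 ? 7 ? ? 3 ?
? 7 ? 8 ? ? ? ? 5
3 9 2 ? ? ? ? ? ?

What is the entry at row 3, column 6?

row 2, column 8 = 9 (sole candidate).
row 4, column 6 = 2 (sole candidate).
row 4, column 8 = 1 (sole candidate).
row 5, column 5 = 6 (sole candidate).
row 5, column 9 = 3 (sole candidate).
row 6, column 3 = 7 (sole candidate).
row 6, column 6 = 5 (sole candidate).
row 6, column 9 = 2 (sole candidate).
row 7, column 7 = 4 (sole candidate).
row 8, column 8 = 2 (sole candidate).
row 1, column 9 = 1 (sole candidate).
row 2, column 7 = 3 (sole candidate).
row 2, column 9 = 4 (sole candidate).
row 3, column 9 = 7 (sole candidate).
row 4, column 4 = 9 (sole candidate).
row 4, column 5 = 3 (sole candidate).
row 5, column 3 = 1 (sole candidate).
row 5, column 4 = 7 (sole candidate).
row 8, column 3 = 4 (sole candidate).
row 8, column 5 = 9 (sole candidate).
row 9, column 9 = 8 (sole candidate).
row 1, column 1 = 7 (sole candidate).
row 4, column 3 = 8 (sole candidate).
row 7, column 9 = 9 (sole candidate).
row 8, column 1 = 1 (sole candidate).
row 8, column 7 = 6 (sole candidate).
row 9, column 7 = 1 (sole candidate).
row 9, column 8 = 7 (sole candidate).
row 1, column 3 = 9 (sole candidate).
row 4, column 2 = 4 (sole candidate).
row 7, column 1 = 8 (sole candidate).
row 7, column 2 = 6 (sole candidate).
row 7, column 6 = 1 (sole candidate).
row 8, column 6 = 3 (sole candidate).
row 9, column 4 = 6 (sole candidate).
row 9, column 6 = 4 (sole candidate).
row 1, column 4 = 3 (sole candidate).
row 1, column 6 = 6 (sole candidate).
row 1, column 8 = 5 (sole candidate).
row 2, column 1 = 2 (sole candidate).
row 2, column 5 = 8 (sole candidate).
row 3, column 1 = 4 (sole candidate).
row 3, column 2 = 5 (sole candidate).
row 3, column 5 = 2 (sole candidate).
row 3, column 6 = 9: row 3 has {2,3,4,5,7,8}; col 6 has {1,2,3,4,5,6,7,8}; box has {2,3,5,6,7,8} → only 9 remains.

9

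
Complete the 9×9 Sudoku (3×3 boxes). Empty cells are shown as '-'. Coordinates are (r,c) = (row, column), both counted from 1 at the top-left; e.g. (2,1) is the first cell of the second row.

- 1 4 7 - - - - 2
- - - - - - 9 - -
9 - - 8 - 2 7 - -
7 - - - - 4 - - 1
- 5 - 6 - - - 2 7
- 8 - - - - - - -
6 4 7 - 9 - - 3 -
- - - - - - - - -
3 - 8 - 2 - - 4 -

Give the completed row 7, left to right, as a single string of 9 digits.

(9,2) = 9 (sole candidate).
(8,2) = 2 (sole candidate).
(1,6) = 9 (hidden single in row 1).
(2,2) = 7 (hidden single in row 2).
(5,3) = 9 (hidden single in row 5).
(7,7) = 2: in row 7, 2 can only go here (every other open cell in that row sees a 2).
(9,6) = 7 (hidden single in row 9).
(6,5) = 7 (hidden single in row 6).
(8,8) = 7 (hidden single in row 8).
(8,9) = 9 (hidden single in row 8).
Singles propagation stalls; (7,4) is still open with candidates {1,5}.
  Try (7,4) = 5: this forces (7,9)=8, (9,4)=1; then (7,6) has no candidate left — contradiction.
So (7,4) = 1.
(9,4) = 5 (sole candidate).
(9,9) = 6 (sole candidate).
(7,6) = 8: row 7 has {1,2,3,4,6,7,9}; col 6 has {2,4,7,9}; box has {1,2,5,7,9} → only 8 remains.
(7,9) = 5: row 7 has {1,2,3,4,6,7,8,9}; col 9 has {1,2,6,7,9}; box has {2,3,4,6,7,9} → only 5 remains.

647198235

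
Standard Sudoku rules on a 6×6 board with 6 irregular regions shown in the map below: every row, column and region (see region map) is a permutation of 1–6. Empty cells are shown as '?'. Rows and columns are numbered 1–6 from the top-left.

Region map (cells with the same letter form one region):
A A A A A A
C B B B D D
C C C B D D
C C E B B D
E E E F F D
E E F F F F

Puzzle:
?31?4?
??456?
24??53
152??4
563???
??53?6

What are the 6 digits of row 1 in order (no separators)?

631245

row 1, column 1 = 6: row 1 has {1,3,4}; col 1 has {1,2,5}; region has {1,3,4} → only 6 remains.
row 1, column 4 = 2: row 1 has {1,3,4,6}; col 4 has {3,5}; region has {1,3,4,6} → only 2 remains.
row 1, column 6 = 5: row 1 has {1,2,3,4,6}; col 6 has {3,4,6}; region has {1,2,3,4,6} → only 5 remains.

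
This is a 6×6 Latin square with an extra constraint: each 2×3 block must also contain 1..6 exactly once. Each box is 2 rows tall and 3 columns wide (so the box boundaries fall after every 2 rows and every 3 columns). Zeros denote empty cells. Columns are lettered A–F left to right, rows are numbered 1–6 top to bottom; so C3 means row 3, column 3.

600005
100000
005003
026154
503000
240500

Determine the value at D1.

B1 = 3: row 1 has {5,6}; col 2 has {2,4}; box has {1,6} → only 3 remains.
B2 = 5: row 2 has {1}; col 2 has {2,3,4}; box has {1,3,6} → only 5 remains.
A3 = 4: row 3 has {3,5}; col 1 has {1,2,5,6}; box has {2,5,6} → only 4 remains.
B3 = 1: row 3 has {3,4,5}; col 2 has {2,3,4,5}; box has {2,4,5,6} → only 1 remains.
A4 = 3: row 4 has {1,2,4,5,6}; col 1 has {1,2,4,5,6}; box has {1,2,4,5,6} → only 3 remains.
B5 = 6: row 5 has {3,5}; col 2 has {1,2,3,4,5}; box has {2,3,4,5} → only 6 remains.
C6 = 1: row 6 has {2,4,5}; col 3 has {3,5,6}; box has {2,3,4,5,6} → only 1 remains.
F6 = 6: row 6 has {1,2,4,5}; col 6 has {3,4,5}; box has {5} → only 6 remains.
F2 = 2: row 2 has {1,5}; col 6 has {3,4,5,6}; box has {5} → only 2 remains.
F5 = 1: row 5 has {3,5,6}; col 6 has {2,3,4,5,6}; box has {5,6} → only 1 remains.
E6 = 3: row 6 has {1,2,4,5,6}; col 5 has {5}; box has {1,5,6} → only 3 remains.
D1 = 4: row 1 has {3,5,6}; col 4 has {1,5}; box has {2,5} → only 4 remains.

4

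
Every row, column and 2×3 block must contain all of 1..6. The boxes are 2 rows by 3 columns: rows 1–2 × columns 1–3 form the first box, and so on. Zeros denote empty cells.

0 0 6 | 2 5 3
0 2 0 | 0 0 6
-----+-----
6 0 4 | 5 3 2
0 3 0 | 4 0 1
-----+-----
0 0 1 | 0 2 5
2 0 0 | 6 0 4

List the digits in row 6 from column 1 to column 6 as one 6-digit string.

253614

r2c4 = 1 (sole candidate).
r2c5 = 4 (sole candidate).
r3c2 = 1 (sole candidate).
r4c1 = 5 (sole candidate).
r4c3 = 2 (sole candidate).
r4c5 = 6 (sole candidate).
r5c4 = 3 (sole candidate).
r6c2 = 5: row 6 has {2,4,6}; col 2 has {1,2,3}; box has {1,2} → only 5 remains.
r6c3 = 3: row 6 has {2,4,5,6}; col 3 has {1,2,4,6}; box has {1,2,5} → only 3 remains.
r6c5 = 1: row 6 has {2,3,4,5,6}; col 5 has {2,3,4,5,6}; box has {2,3,4,5,6} → only 1 remains.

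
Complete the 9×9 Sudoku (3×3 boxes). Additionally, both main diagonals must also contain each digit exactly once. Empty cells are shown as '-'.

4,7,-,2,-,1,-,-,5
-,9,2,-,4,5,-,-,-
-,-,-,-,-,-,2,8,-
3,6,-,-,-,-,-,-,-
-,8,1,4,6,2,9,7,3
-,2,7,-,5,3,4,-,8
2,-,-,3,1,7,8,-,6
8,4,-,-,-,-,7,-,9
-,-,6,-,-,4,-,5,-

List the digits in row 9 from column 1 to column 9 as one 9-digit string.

716984352

r3c3 = 5: row 3 has {2,8}; col 3 has {1,2,6,7}; box has {2,4,7,9}; main diagonal has {3,4,6,8,9} → only 5 remains.
r5c1 = 5: row 5 has {1,2,3,4,6,7,8,9}; col 1 has {2,3,4,8}; box has {1,2,3,6,7,8} → only 5 remains.
r6c1 = 9: row 6 has {2,3,4,5,7,8}; col 1 has {2,3,4,5,8}; box has {1,2,3,5,6,7,8} → only 9 remains.
r6c4 = 1: row 6 has {2,3,4,5,7,8,9}; col 4 has {2,3,4}; box has {2,3,4,5,6}; anti-diagonal has {2,4,5,6} → only 1 remains.
r6c8 = 6: row 6 has {1,2,3,4,5,7,8,9}; col 8 has {5,7,8}; box has {3,4,7,8,9} → only 6 remains.
r7c2 = 5: row 7 has {1,2,3,6,7,8}; col 2 has {2,4,6,7,8,9}; box has {2,4,6,8} → only 5 remains.
r7c3 = 9: row 7 has {1,2,3,5,6,7,8}; col 3 has {1,2,5,6,7}; box has {2,4,5,6,8}; anti-diagonal has {1,2,4,5,6} → only 9 remains.
r7c8 = 4: row 7 has {1,2,3,5,6,7,8,9}; col 8 has {5,6,7,8}; box has {5,6,7,8,9} → only 4 remains.
r8c3 = 3: row 8 has {4,7,8,9}; col 3 has {1,2,5,6,7,9}; box has {2,4,5,6,8,9} → only 3 remains.
r8c5 = 2: row 8 has {3,4,7,8,9}; col 5 has {1,4,5,6}; box has {1,3,4,7} → only 2 remains.
r8c6 = 6: row 8 has {2,3,4,7,8,9}; col 6 has {1,2,3,4,5,7}; box has {1,2,3,4,7} → only 6 remains.
r8c8 = 1: row 8 has {2,3,4,6,7,8,9}; col 8 has {4,5,6,7,8}; box has {4,5,6,7,8,9}; main diagonal has {3,4,5,6,8,9} → only 1 remains.
r9c1 = 7: row 9 has {4,5,6}; col 1 has {2,3,4,5,8,9}; box has {2,3,4,5,6,8,9}; anti-diagonal has {1,2,4,5,6,9} → only 7 remains.
r9c2 = 1: row 9 has {4,5,6,7}; col 2 has {2,4,5,6,7,8,9}; box has {2,3,4,5,6,7,8,9} → only 1 remains.
r9c7 = 3: row 9 has {1,4,5,6,7}; col 7 has {2,4,7,8,9}; box has {1,4,5,6,7,8,9} → only 3 remains.
r9c9 = 2: row 9 has {1,3,4,5,6,7}; col 9 has {3,5,6,8,9}; box has {1,3,4,5,6,7,8,9}; main diagonal has {1,3,4,5,6,8,9} → only 2 remains.
r1c3 = 8: row 1 has {1,2,4,5,7}; col 3 has {1,2,3,5,6,7,9}; box has {2,4,5,7,9} → only 8 remains.
r1c7 = 6: row 1 has {1,2,4,5,7,8}; col 7 has {2,3,4,7,8,9}; box has {2,5,8} → only 6 remains.
r2c7 = 1: row 2 has {2,4,5,9}; col 7 has {2,3,4,6,7,8,9}; box has {2,5,6,8} → only 1 remains.
r2c8 = 3: row 2 has {1,2,4,5,9}; col 8 has {1,4,5,6,7,8}; box has {1,2,5,6,8}; anti-diagonal has {1,2,4,5,6,7,9} → only 3 remains.
r2c9 = 7: row 2 has {1,2,3,4,5,9}; col 9 has {2,3,5,6,8,9}; box has {1,2,3,5,6,8} → only 7 remains.
r3c2 = 3: row 3 has {2,5,8}; col 2 has {1,2,4,5,6,7,8,9}; box has {2,4,5,7,8,9} → only 3 remains.
r3c6 = 9: row 3 has {2,3,5,8}; col 6 has {1,2,3,4,5,6,7}; box has {1,2,4,5} → only 9 remains.
r3c9 = 4: row 3 has {2,3,5,8,9}; col 9 has {2,3,5,6,7,8,9}; box has {1,2,3,5,6,7,8} → only 4 remains.
r4c3 = 4: row 4 has {3,6}; col 3 has {1,2,3,5,6,7,8,9}; box has {1,2,3,5,6,7,8,9} → only 4 remains.
r4c4 = 7: row 4 has {3,4,6}; col 4 has {1,2,3,4}; box has {1,2,3,4,5,6}; main diagonal has {1,2,3,4,5,6,8,9} → only 7 remains.
r4c6 = 8: row 4 has {3,4,6,7}; col 6 has {1,2,3,4,5,6,7,9}; box has {1,2,3,4,5,6,7}; anti-diagonal has {1,2,3,4,5,6,7,9} → only 8 remains.
r4c7 = 5: row 4 has {3,4,6,7,8}; col 7 has {1,2,3,4,6,7,8,9}; box has {3,4,6,7,8,9} → only 5 remains.
r4c8 = 2: row 4 has {3,4,5,6,7,8}; col 8 has {1,3,4,5,6,7,8}; box has {3,4,5,6,7,8,9} → only 2 remains.
r4c9 = 1: row 4 has {2,3,4,5,6,7,8}; col 9 has {2,3,4,5,6,7,8,9}; box has {2,3,4,5,6,7,8,9} → only 1 remains.
r8c4 = 5: row 8 has {1,2,3,4,6,7,8,9}; col 4 has {1,2,3,4,7}; box has {1,2,3,4,6,7} → only 5 remains.
r1c5 = 3: row 1 has {1,2,4,5,6,7,8}; col 5 has {1,2,4,5,6}; box has {1,2,4,5,9} → only 3 remains.
r1c8 = 9: row 1 has {1,2,3,4,5,6,7,8}; col 8 has {1,2,3,4,5,6,7,8}; box has {1,2,3,4,5,6,7,8} → only 9 remains.
r2c1 = 6: row 2 has {1,2,3,4,5,7,9}; col 1 has {2,3,4,5,7,8,9}; box has {2,3,4,5,7,8,9} → only 6 remains.
r2c4 = 8: row 2 has {1,2,3,4,5,6,7,9}; col 4 has {1,2,3,4,5,7}; box has {1,2,3,4,5,9} → only 8 remains.
r3c1 = 1: row 3 has {2,3,4,5,8,9}; col 1 has {2,3,4,5,6,7,8,9}; box has {2,3,4,5,6,7,8,9} → only 1 remains.
r3c4 = 6: row 3 has {1,2,3,4,5,8,9}; col 4 has {1,2,3,4,5,7,8}; box has {1,2,3,4,5,8,9} → only 6 remains.
r3c5 = 7: row 3 has {1,2,3,4,5,6,8,9}; col 5 has {1,2,3,4,5,6}; box has {1,2,3,4,5,6,8,9} → only 7 remains.
r4c5 = 9: row 4 has {1,2,3,4,5,6,7,8}; col 5 has {1,2,3,4,5,6,7}; box has {1,2,3,4,5,6,7,8} → only 9 remains.
r9c4 = 9: row 9 has {1,2,3,4,5,6,7}; col 4 has {1,2,3,4,5,6,7,8}; box has {1,2,3,4,5,6,7} → only 9 remains.
r9c5 = 8: row 9 has {1,2,3,4,5,6,7,9}; col 5 has {1,2,3,4,5,6,7,9}; box has {1,2,3,4,5,6,7,9} → only 8 remains.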